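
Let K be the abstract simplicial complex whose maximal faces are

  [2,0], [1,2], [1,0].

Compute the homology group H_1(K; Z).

Fix the vertex order 0 < 1 < 2 and write every simplex with vertices in increasing order. Then dim K = 1 and the simplices of K are:

  0-simplices (3): [0], [1], [2]
  1-simplices (3): [0,1], [0,2], [1,2]

so the chain groups are C_0 ≅ Z^3, C_1 ≅ Z^3.

∂_1: C_1 → C_0 maps an edge to its endpoints' difference, ∂[p,q] = q − p. For instance
  ∂[0,1] = [1] − [0].
The 3×3 boundary matrix has rank 2 and Smith normal form diag(1,1).

Now H_k = ker ∂_k / im ∂_{k+1}, so:

  H_1: rank ker ∂_1 − rank ∂_2 = (3 − 2) − 0 = 1, and there is no ∂_2, so H_1 ≅ Z.

(K is a triangulation of the circle S^1.)

H_1 = Z.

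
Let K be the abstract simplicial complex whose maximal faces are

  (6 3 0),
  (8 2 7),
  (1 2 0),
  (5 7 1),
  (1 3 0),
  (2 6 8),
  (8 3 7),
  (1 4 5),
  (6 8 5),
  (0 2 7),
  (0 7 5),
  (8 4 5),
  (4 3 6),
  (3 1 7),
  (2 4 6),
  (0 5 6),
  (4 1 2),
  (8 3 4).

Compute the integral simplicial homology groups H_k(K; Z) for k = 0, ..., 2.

H_0 = Z,  H_1 = Z ⊕ Z/2,  H_2 = 0.

Order the vertices as 0 < 1 < 2 < 3 < 4 < 5 < 6 < 7 < 8. Listing each simplex with vertices in this order, K has dimension 2 with simplices:

  0-simplices (9): [0], [1], [2], [3], [4], [5], [6], [7], [8]
  1-simplices (27): (27 of them)
  2-simplices (18): [0,1,2], [0,1,3], [0,2,7], [0,3,6], [0,5,6], [0,5,7], [1,2,4], [1,3,7], [1,4,5], [1,5,7], [2,4,6], [2,6,8], [2,7,8], [3,4,6], [3,4,8], [3,7,8], [4,5,8], [5,6,8]

so the chain groups are C_0 ≅ Z^9, C_1 ≅ Z^27, C_2 ≅ Z^18.

Boundary ∂_1: C_1 → C_0 is given by ∂[p,q] = [q] − [p].
The 9×27 boundary matrix has rank 8 and Smith normal form diag(1,1,1,1,1,1,1,1).

∂_2: C_2 → C_1 sends each 2-simplex [p,q,r] to [q,r] − [p,r] + [p,q]. For instance
  ∂[0,1,3] = [1,3] − [0,3] + [0,1],
  ∂[2,4,6] = [4,6] − [2,6] + [2,4].
The resulting 27×18 matrix has rank 18, and its Smith normal form has invariant factors (1,1,1,1,1,1,1,1,1,1,1,1,1,1,1,1,1,2).

Computing H_k = (kernel of ∂_k) / (image of ∂_{k+1}):

  H_0: rank C_0 − rank ∂_1 = 9 − 8 = 1, and the invariant factors of ∂_1 are all 1, so H_0 = Z.
  H_1: rank ker ∂_1 − rank ∂_2 = (27 − 8) − 18 = 1, and ∂_2 has invariant factor 2 > 1, so H_1 = Z ⊕ Z/2.
  H_2: rank ker ∂_2 − rank ∂_3 = (18 − 18) − 0 = 0, and there is no ∂_3, so H_2 = 0.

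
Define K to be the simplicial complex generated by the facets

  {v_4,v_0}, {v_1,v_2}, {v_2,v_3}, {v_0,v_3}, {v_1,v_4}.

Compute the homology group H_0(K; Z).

We work with the vertex ordering v_0 < v_1 < v_2 < v_3 < v_4. The simplices of K, each written with vertices in increasing order, are:

  0-simplices (5): [v_0], [v_1], [v_2], [v_3], [v_4]
  1-simplices (5): [v_0,v_3], [v_0,v_4], [v_1,v_2], [v_1,v_4], [v_2,v_3]

Hence C_0 ≅ Z^5, C_1 ≅ Z^5.

The boundary map ∂_1: C_1 → C_0 is given by ∂[p,q] = [q] − [p].
The 5×5 boundary matrix has rank 4 and Smith normal form diag(1,1,1,1).

From H_k ≅ ker(∂_k) / im(∂_{k+1}) we obtain:

  H_0: rank C_0 − rank ∂_1 = 5 − 4 = 1, and the invariant factors of ∂_1 are all 1, so H_0 ≅ Z.

H_0 = Z.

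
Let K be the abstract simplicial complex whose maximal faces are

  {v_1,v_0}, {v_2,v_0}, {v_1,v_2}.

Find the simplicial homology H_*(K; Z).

Fix the vertex order v_0 < v_1 < v_2 and write every simplex with vertices in increasing order. Then dim K = 1 and the simplices of K are:

  0-simplices (3): [v_0], [v_1], [v_2]
  1-simplices (3): [v_0,v_1], [v_0,v_2], [v_1,v_2]

so the chain groups are C_0 ≅ Z^3, C_1 ≅ Z^3.

Boundary ∂_1: C_1 → C_0 maps an edge to its endpoints' difference, ∂[p,q] = q − p. For instance
  ∂[v_0,v_2] = [v_2] − [v_0].
The resulting 3×3 matrix has rank 2, and its Smith normal form has invariant factors (1,1).

Computing H_k = (kernel of ∂_k) / (image of ∂_{k+1}):

  H_0: rank C_0 − rank ∂_1 = 3 − 2 = 1, and the invariant factors of ∂_1 are all 1, so H_0 = Z.
  H_1: rank ker ∂_1 − rank ∂_2 = (3 − 2) − 0 = 1, and there is no ∂_2, so H_1 = Z.

H_0 ≅ Z,  H_1 ≅ Z.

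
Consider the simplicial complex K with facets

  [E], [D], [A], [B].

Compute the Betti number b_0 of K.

Order the vertices as A < B < D < E. Listing each simplex with vertices in this order, K has dimension 0 with simplices:

  0-simplices (4): A, B, D, E

so the chain groups are C_0 ≅ Z^4.

Now H_k = ker ∂_k / im ∂_{k+1}, so:

  H_0: rank C_0 − rank ∂_1 = 4 − 0 = 4, and there is no ∂_1, so H_0 ≅ Z^4.

(K is a triangulation of a set of 4 points.)

Hence the Betti numbers are b_0 = 4.

b_0 = 4.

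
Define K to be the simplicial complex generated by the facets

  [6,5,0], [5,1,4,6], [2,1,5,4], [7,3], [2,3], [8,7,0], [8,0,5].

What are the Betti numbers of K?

Order the vertices as 0 < 1 < 2 < 3 < 4 < 5 < 6 < 7 < 8. Listing each simplex with vertices in this order, K has dimension 3 with simplices:

  0-simplices (9): [0], [1], [2], [3], [4], [5], [6], [7], [8]
  1-simplices (17): [0,5], [0,6], [0,7], [0,8], [1,2], [1,4], [1,5], [1,6], [2,3], [2,4], [2,5], [3,7], [4,5], [4,6], [5,6], [5,8], [7,8]
  2-simplices (10): [0,5,6], [0,5,8], [0,7,8], [1,2,4], [1,2,5], [1,4,5], [1,4,6], [1,5,6], [2,4,5], [4,5,6]
  3-simplices (2): [1,2,4,5], [1,4,5,6]

so the chain groups are C_0 ≅ Z^9, C_1 ≅ Z^17, C_2 ≅ Z^10, C_3 ≅ Z^2.

Boundary ∂_1: C_1 → C_0 sends each edge [p,q] (with p < q) to q − p.
The resulting 9×17 matrix has rank 8, and its Smith normal form has invariant factors (1,1,1,1,1,1,1,1).

∂_2: C_2 → C_1 maps a triangle to the signed sum of its edges. For instance
  ∂[1,2,4] = [2,4] − [1,4] + [1,2],
  ∂[0,7,8] = [7,8] − [0,8] + [0,7].
The 17×10 boundary matrix has rank 8 and Smith normal form diag(1,1,1,1,1,1,1,1).

∂_3: C_3 → C_2 sends each 3-simplex σ to the alternating sum Σ_i (−1)^i (σ with its i-th vertex removed). For instance
  ∂[1,4,5,6] = [4,5,6] − [1,5,6] + [1,4,6] − [1,4,5],
  ∂[1,2,4,5] = [2,4,5] − [1,4,5] + [1,2,5] − [1,2,4].
As a 10×2 matrix over Z this has rank 2, with invariant factors (1,1).

Computing H_k = (kernel of ∂_k) / (image of ∂_{k+1}):

  H_0: rank C_0 − rank ∂_1 = 9 − 8 = 1, and the invariant factors of ∂_1 are all 1, so H_0 = Z.
  H_1: rank ker ∂_1 − rank ∂_2 = (17 − 8) − 8 = 1, and the invariant factors of ∂_2 are all 1, so H_1 = Z.
  H_2: rank ker ∂_2 − rank ∂_3 = (10 − 8) − 2 = 0, and the invariant factors of ∂_3 are all 1, so H_2 = 0.
  H_3: rank ker ∂_3 − rank ∂_4 = (2 − 2) − 0 = 0, and there is no ∂_4, so H_3 = 0.

As a check, the Euler characteristic is 9 − 17 + 10 − 2 = 0, which agrees with 1 − 1 + 0 − 0 = 0.

Hence the Betti numbers are b_0 = 1, b_1 = 1, b_2 = 0, b_3 = 0.

b_0 = 1, b_1 = 1, b_2 = 0, b_3 = 0.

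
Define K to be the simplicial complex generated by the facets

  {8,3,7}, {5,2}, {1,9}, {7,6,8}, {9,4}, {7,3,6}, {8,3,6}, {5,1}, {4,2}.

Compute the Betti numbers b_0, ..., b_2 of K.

b_0 = 2, b_1 = 1, b_2 = 1.

We work with the vertex ordering 1 < 2 < 3 < 4 < 5 < 6 < 7 < 8 < 9. The simplices of K, each written with vertices in increasing order, are:

  0-simplices (9): [1], [2], [3], [4], [5], [6], [7], [8], [9]
  1-simplices (11): [1,5], [1,9], [2,4], [2,5], [3,6], [3,7], [3,8], [4,9], [6,7], [6,8], [7,8]
  2-simplices (4): [3,6,7], [3,6,8], [3,7,8], [6,7,8]

giving chain groups C_0 ≅ Z^9, C_1 ≅ Z^11, C_2 ≅ Z^4.

Boundary ∂_1: C_1 → C_0 maps an edge to its endpoints' difference, ∂[p,q] = q − p. For instance
  ∂[4,9] = [9] − [4].
The resulting 9×11 matrix has rank 7, and its Smith normal form has invariant factors (1,1,1,1,1,1,1).

Boundary ∂_2: C_2 → C_1 maps a triangle to the signed sum of its edges. For instance
  ∂[3,6,8] = [6,8] − [3,8] + [3,6],
  ∂[3,6,7] = [6,7] − [3,7] + [3,6].
As a 11×4 matrix over Z this has rank 3, with invariant factors (1,1,1).

Reading off H_k = ker ∂_k / im ∂_{k+1}:

  H_0: rank C_0 − rank ∂_1 = 9 − 7 = 2, and the invariant factors of ∂_1 are all 1, so H_0 = Z^2.
  H_1: rank ker ∂_1 − rank ∂_2 = (11 − 7) − 3 = 1, and the invariant factors of ∂_2 are all 1, so H_1 = Z.
  H_2: rank ker ∂_2 − rank ∂_3 = (4 − 3) − 0 = 1, and there is no ∂_3, so H_2 = Z.

As a check, the Euler characteristic is 9 − 11 + 4 = 2, which agrees with 2 − 1 + 1 = 2.
(K is a triangulation of the disjoint union of the 2-sphere S^2 and the circle S^1.)

Hence the Betti numbers are b_0 = 2, b_1 = 1, b_2 = 1.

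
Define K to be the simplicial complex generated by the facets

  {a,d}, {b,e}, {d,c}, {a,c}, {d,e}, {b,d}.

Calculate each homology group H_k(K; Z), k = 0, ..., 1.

Take the total order a < b < c < d < e on the vertex set. Then K (dimension 1) consists of the simplices:

  0-simplices (5): a, b, c, d, e
  1-simplices (6): ac, ad, bd, be, cd, de

Hence C_0 ≅ Z^5, C_1 ≅ Z^6.

Boundary ∂_1: C_1 → C_0 sends each edge [p,q] (with p < q) to q − p. For instance
  ∂cd = d − c.
This gives a 5×6 integer matrix of rank 4; reducing to Smith normal form yields diagonal entries (1,1,1,1).

From H_k ≅ ker(∂_k) / im(∂_{k+1}) we obtain:

  H_0: rank C_0 − rank ∂_1 = 5 − 4 = 1, and the invariant factors of ∂_1 are all 1, so H_0 = Z.
  H_1: rank ker ∂_1 − rank ∂_2 = (6 − 4) − 0 = 2, and there is no ∂_2, so H_1 = Z^2.

As a check, the Euler characteristic is 5 − 6 = -1, which agrees with 1 − 2 = -1.

H_0 ≅ Z,  H_1 ≅ Z^2.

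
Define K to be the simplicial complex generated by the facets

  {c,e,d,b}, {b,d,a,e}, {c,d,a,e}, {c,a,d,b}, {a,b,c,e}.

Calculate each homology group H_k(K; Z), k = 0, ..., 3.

H_0 ≅ Z,  H_1 = 0,  H_2 = 0,  H_3 ≅ Z.

Order the vertices as a < b < c < d < e. Listing each simplex with vertices in this order, K has dimension 3 with simplices:

  0-simplices (5): a, b, c, d, e
  1-simplices (10): ab, ac, ad, ae, bc, bd, be, cd, ce, de
  2-simplices (10): abc, abd, abe, acd, ace, ade, bcd, bce, bde, cde
  3-simplices (5): abcd, abce, abde, acde, bcde

so the chain groups are C_0 ≅ Z^5, C_1 ≅ Z^10, C_2 ≅ Z^10, C_3 ≅ Z^5.

∂_1: C_1 → C_0 is given by ∂[p,q] = [q] − [p]. For instance
  ∂ce = e − c.
The 5×10 boundary matrix has rank 4 and Smith normal form diag(1,1,1,1).

∂_2: C_2 → C_1 acts by ∂[p,q,r] = [q,r] − [p,r] + [p,q]. For instance
  ∂bce = ce − be + bc,
  ∂bcd = cd − bd + bc.
The 10×10 boundary matrix has rank 6 and Smith normal form diag(1,1,1,1,1,1).

The boundary map ∂_3: C_3 → C_2 sends each 3-simplex σ to the alternating sum Σ_i (−1)^i (σ with its i-th vertex removed). For instance
  ∂abde = bde − ade + abe − abd,
  ∂abcd = bcd − acd + abd − abc.
As a 10×5 matrix over Z this has rank 4, with invariant factors (1,1,1,1).

Computing H_k = (kernel of ∂_k) / (image of ∂_{k+1}):

  H_0: rank C_0 − rank ∂_1 = 5 − 4 = 1, and the invariant factors of ∂_1 are all 1, so H_0 = Z.
  H_1: rank ker ∂_1 − rank ∂_2 = (10 − 4) − 6 = 0, and the invariant factors of ∂_2 are all 1, so H_1 = 0.
  H_2: rank ker ∂_2 − rank ∂_3 = (10 − 6) − 4 = 0, and the invariant factors of ∂_3 are all 1, so H_2 = 0.
  H_3: rank ker ∂_3 − rank ∂_4 = (5 − 4) − 0 = 1, and there is no ∂_4, so H_3 = Z.

As a check, the Euler characteristic is 5 − 10 + 10 − 5 = 0, which agrees with 1 − 0 + 0 − 1 = 0.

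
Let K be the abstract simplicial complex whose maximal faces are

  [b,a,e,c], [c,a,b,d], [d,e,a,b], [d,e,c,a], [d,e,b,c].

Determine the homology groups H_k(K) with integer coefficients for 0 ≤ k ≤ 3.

We work with the vertex ordering a < b < c < d < e. The simplices of K, each written with vertices in increasing order, are:

  0-simplices (5): a, b, c, d, e
  1-simplices (10): ab, ac, ad, ae, bc, bd, be, cd, ce, de
  2-simplices (10): abc, abd, abe, acd, ace, ade, bcd, bce, bde, cde
  3-simplices (5): abcd, abce, abde, acde, bcde

giving chain groups C_0 ≅ Z^5, C_1 ≅ Z^10, C_2 ≅ Z^10, C_3 ≅ Z^5.

The boundary map ∂_1: C_1 → C_0 is given by ∂[p,q] = [q] − [p]. For instance
  ∂cd = d − c.
As a 5×10 matrix over Z this has rank 4, with invariant factors (1,1,1,1).

The boundary map ∂_2: C_2 → C_1 sends each 2-simplex [p,q,r] to [q,r] − [p,r] + [p,q]. For instance
  ∂bcd = cd − bd + bc,
  ∂abc = bc − ac + ab.
The 10×10 boundary matrix has rank 6 and Smith normal form diag(1,1,1,1,1,1).

∂_3: C_3 → C_2 sends each 3-simplex σ to the alternating sum Σ_i (−1)^i (σ with its i-th vertex removed). For instance
  ∂abce = bce − ace + abe − abc,
  ∂abde = bde − ade + abe − abd.
The 10×5 boundary matrix has rank 4 and Smith normal form diag(1,1,1,1).

Computing H_k = (kernel of ∂_k) / (image of ∂_{k+1}):

  H_0: rank C_0 − rank ∂_1 = 5 − 4 = 1, and the invariant factors of ∂_1 are all 1, so H_0 ≅ Z.
  H_1: rank ker ∂_1 − rank ∂_2 = (10 − 4) − 6 = 0, and the invariant factors of ∂_2 are all 1, so H_1 ≅ 0.
  H_2: rank ker ∂_2 − rank ∂_3 = (10 − 6) − 4 = 0, and the invariant factors of ∂_3 are all 1, so H_2 ≅ 0.
  H_3: rank ker ∂_3 − rank ∂_4 = (5 − 4) − 0 = 1, and there is no ∂_4, so H_3 ≅ Z.

As a check, the Euler characteristic is 5 − 10 + 10 − 5 = 0, which agrees with 1 − 0 + 0 − 1 = 0.
(K is a triangulation of the 3-sphere S^3.)

H_0 = Z,  H_1 = 0,  H_2 = 0,  H_3 = Z.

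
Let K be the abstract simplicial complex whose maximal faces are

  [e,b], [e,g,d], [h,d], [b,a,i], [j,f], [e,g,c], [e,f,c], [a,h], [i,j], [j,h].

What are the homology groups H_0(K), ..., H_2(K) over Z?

K has 10 vertices, 16 edges, 4 triangles.
rank ∂_0 = 0, rank ∂_1 = 9 ⇒ b_0 = 10 − 0 − 9 = 1; all invariant factors of ∂_1 are 1 so no torsion. So H_0 ≅ Z.
rank ∂_1 = 9, rank ∂_2 = 4 ⇒ b_1 = 16 − 9 − 4 = 3; all invariant factors of ∂_2 are 1 so no torsion. So H_1 ≅ Z^3.
rank ∂_2 = 4, rank ∂_3 = 0 ⇒ b_2 = 4 − 4 − 0 = 0. So H_2 ≅ 0.

H_0 ≅ Z,  H_1 ≅ Z^3,  H_2 = 0.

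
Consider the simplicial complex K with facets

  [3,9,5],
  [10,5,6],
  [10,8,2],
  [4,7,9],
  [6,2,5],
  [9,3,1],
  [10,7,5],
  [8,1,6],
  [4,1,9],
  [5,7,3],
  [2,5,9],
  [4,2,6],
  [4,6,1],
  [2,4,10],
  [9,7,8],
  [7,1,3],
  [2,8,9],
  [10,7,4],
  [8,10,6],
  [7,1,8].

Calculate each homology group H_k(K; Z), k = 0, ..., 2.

Fix the vertex order 1 < 2 < 3 < 4 < 5 < 6 < 7 < 8 < 9 < 10 and write every simplex with vertices in increasing order. Then dim K = 2 and the simplices of K are:

  0-simplices (10): [1], [2], [3], [4], [5], [6], [7], [8], [9], [10]
  1-simplices (30): (30 of them)
  2-simplices (20): (20 of them)

so the chain groups are C_0 ≅ Z^10, C_1 ≅ Z^30, C_2 ≅ Z^20.

Boundary ∂_1: C_1 → C_0 maps an edge to its endpoints' difference, ∂[p,q] = q − p.
The resulting 10×30 matrix has rank 9, and its Smith normal form has invariant factors (1,1,1,1,1,1,1,1,1).

The boundary map ∂_2: C_2 → C_1 acts by ∂[p,q,r] = [q,r] − [p,r] + [p,q]. For instance
  ∂[2,5,9] = [5,9] − [2,9] + [2,5],
  ∂[1,4,9] = [4,9] − [1,9] + [1,4].
As a 30×20 matrix over Z this has rank 20, with invariant factors (1,1,1,1,1,1,1,1,1,1,1,1,1,1,1,1,1,1,1,2).

From H_k ≅ ker(∂_k) / im(∂_{k+1}) we obtain:

  H_0: rank C_0 − rank ∂_1 = 10 − 9 = 1, and the invariant factors of ∂_1 are all 1, so H_0 = Z.
  H_1: rank ker ∂_1 − rank ∂_2 = (30 − 9) − 20 = 1, and ∂_2 has invariant factor 2 > 1, so H_1 = Z ⊕ Z/2.
  H_2: rank ker ∂_2 − rank ∂_3 = (20 − 20) − 0 = 0, and there is no ∂_3, so H_2 = 0.

(K is a triangulation of the Klein bottle.)

H_0 ≅ Z,  H_1 ≅ Z ⊕ Z/2,  H_2 = 0.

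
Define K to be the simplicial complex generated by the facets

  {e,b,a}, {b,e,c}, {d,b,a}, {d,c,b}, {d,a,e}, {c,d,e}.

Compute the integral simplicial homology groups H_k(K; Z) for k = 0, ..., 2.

H_0 = Z,  H_1 = 0,  H_2 = Z.

K has 5 vertices, 9 edges, 6 triangles.
rank ∂_0 = 0, rank ∂_1 = 4 ⇒ b_0 = 5 − 0 − 4 = 1; all invariant factors of ∂_1 are 1 so no torsion. So H_0 ≅ Z.
rank ∂_1 = 4, rank ∂_2 = 5 ⇒ b_1 = 9 − 4 − 5 = 0; all invariant factors of ∂_2 are 1 so no torsion. So H_1 ≅ 0.
rank ∂_2 = 5, rank ∂_3 = 0 ⇒ b_2 = 6 − 5 − 0 = 1. So H_2 ≅ Z.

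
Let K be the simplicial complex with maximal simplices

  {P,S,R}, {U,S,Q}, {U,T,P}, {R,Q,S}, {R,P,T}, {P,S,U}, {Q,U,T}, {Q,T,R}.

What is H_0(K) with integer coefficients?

Take the total order P < Q < R < S < T < U on the vertex set. Then K (dimension 2) consists of the simplices:

  0-simplices (6): P, Q, R, S, T, U
  1-simplices (12): PR, PS, PT, PU, QR, QS, QT, QU, RS, RT, SU, TU
  2-simplices (8): PRS, PRT, PSU, PTU, QRS, QRT, QSU, QTU

so the chain groups are C_0 ≅ Z^6, C_1 ≅ Z^12, C_2 ≅ Z^8.

The boundary map ∂_1: C_1 → C_0 maps an edge to its endpoints' difference, ∂[p,q] = q − p. For instance
  ∂QT = T − Q.
The resulting 6×12 matrix has rank 5, and its Smith normal form has invariant factors (1,1,1,1,1).

Boundary ∂_2: C_2 → C_1 acts by ∂[p,q,r] = [q,r] − [p,r] + [p,q]. For instance
  ∂QRS = RS − QS + QR,
  ∂PRT = RT − PT + PR.
This gives a 12×8 integer matrix of rank 7; reducing to Smith normal form yields diagonal entries (1,1,1,1,1,1,1).

From H_k ≅ ker(∂_k) / im(∂_{k+1}) we obtain:

  H_0: rank C_0 − rank ∂_1 = 6 − 5 = 1, and the invariant factors of ∂_1 are all 1, so H_0 = Z.

(K is a triangulation of the 2-sphere S^2.)

H_0 ≅ Z.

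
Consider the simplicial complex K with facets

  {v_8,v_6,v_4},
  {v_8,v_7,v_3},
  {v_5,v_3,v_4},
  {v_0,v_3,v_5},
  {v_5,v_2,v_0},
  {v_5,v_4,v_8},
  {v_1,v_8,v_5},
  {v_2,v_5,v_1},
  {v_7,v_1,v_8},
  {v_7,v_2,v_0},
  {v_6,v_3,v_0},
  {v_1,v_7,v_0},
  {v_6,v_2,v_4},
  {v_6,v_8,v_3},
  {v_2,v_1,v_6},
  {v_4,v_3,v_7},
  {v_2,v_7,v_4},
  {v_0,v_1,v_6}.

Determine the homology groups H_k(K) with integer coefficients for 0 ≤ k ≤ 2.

H_0 = Z,  H_1 = Z ⊕ Z/2Z,  H_2 = 0.

Fix the vertex order v_0 < v_1 < v_2 < v_3 < v_4 < v_5 < v_6 < v_7 < v_8 and write every simplex with vertices in increasing order. Then dim K = 2 and the simplices of K are:

  0-simplices (9): [v_0], [v_1], [v_2], [v_3], [v_4], [v_5], [v_6], [v_7], [v_8]
  1-simplices (27): (27 of them)
  2-simplices (18): (18 of them)

so the chain groups are C_0 ≅ Z^9, C_1 ≅ Z^27, C_2 ≅ Z^18.

Boundary ∂_1: C_1 → C_0 sends each edge [p,q] (with p < q) to q − p. For instance
  ∂[v_1,v_7] = [v_7] − [v_1].
This gives a 9×27 integer matrix of rank 8; reducing to Smith normal form yields diagonal entries (1,1,1,1,1,1,1,1).

∂_2: C_2 → C_1 sends each 2-simplex [p,q,r] to [q,r] − [p,r] + [p,q]. For instance
  ∂[v_3,v_6,v_8] = [v_6,v_8] − [v_3,v_8] + [v_3,v_6],
  ∂[v_1,v_2,v_6] = [v_2,v_6] − [v_1,v_6] + [v_1,v_2].
The resulting 27×18 matrix has rank 18, and its Smith normal form has invariant factors (1,1,1,1,1,1,1,1,1,1,1,1,1,1,1,1,1,2).

From H_k ≅ ker(∂_k) / im(∂_{k+1}) we obtain:

  H_0: rank C_0 − rank ∂_1 = 9 − 8 = 1, and the invariant factors of ∂_1 are all 1, so H_0 = Z.
  H_1: rank ker ∂_1 − rank ∂_2 = (27 − 8) − 18 = 1, and ∂_2 has invariant factor 2 > 1, so H_1 = Z ⊕ Z/2Z.
  H_2: rank ker ∂_2 − rank ∂_3 = (18 − 18) − 0 = 0, and there is no ∂_3, so H_2 = 0.

(K is a triangulation of the Klein bottle.)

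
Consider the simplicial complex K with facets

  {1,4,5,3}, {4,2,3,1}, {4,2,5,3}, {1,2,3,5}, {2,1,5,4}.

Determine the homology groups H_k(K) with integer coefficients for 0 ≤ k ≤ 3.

H_0 ≅ Z,  H_1 = 0,  H_2 = 0,  H_3 ≅ Z.

We work with the vertex ordering 1 < 2 < 3 < 4 < 5. The simplices of K, each written with vertices in increasing order, are:

  0-simplices (5): [1], [2], [3], [4], [5]
  1-simplices (10): [1,2], [1,3], [1,4], [1,5], [2,3], [2,4], [2,5], [3,4], [3,5], [4,5]
  2-simplices (10): [1,2,3], [1,2,4], [1,2,5], [1,3,4], [1,3,5], [1,4,5], [2,3,4], [2,3,5], [2,4,5], [3,4,5]
  3-simplices (5): [1,2,3,4], [1,2,3,5], [1,2,4,5], [1,3,4,5], [2,3,4,5]

giving chain groups C_0 ≅ Z^5, C_1 ≅ Z^10, C_2 ≅ Z^10, C_3 ≅ Z^5.

The boundary map ∂_1: C_1 → C_0 maps an edge to its endpoints' difference, ∂[p,q] = q − p. For instance
  ∂[1,3] = [3] − [1].
The 5×10 boundary matrix has rank 4 and Smith normal form diag(1,1,1,1).

Boundary ∂_2: C_2 → C_1 acts by ∂[p,q,r] = [q,r] − [p,r] + [p,q]. For instance
  ∂[2,4,5] = [4,5] − [2,5] + [2,4],
  ∂[1,3,4] = [3,4] − [1,4] + [1,3].
The resulting 10×10 matrix has rank 6, and its Smith normal form has invariant factors (1,1,1,1,1,1).

∂_3: C_3 → C_2 sends each 3-simplex σ to the alternating sum Σ_i (−1)^i (σ with its i-th vertex removed). For instance
  ∂[1,2,4,5] = [2,4,5] − [1,4,5] + [1,2,5] − [1,2,4],
  ∂[2,3,4,5] = [3,4,5] − [2,4,5] + [2,3,5] − [2,3,4].
This gives a 10×5 integer matrix of rank 4; reducing to Smith normal form yields diagonal entries (1,1,1,1).

From H_k ≅ ker(∂_k) / im(∂_{k+1}) we obtain:

  H_0: rank C_0 − rank ∂_1 = 5 − 4 = 1, and the invariant factors of ∂_1 are all 1, so H_0 ≅ Z.
  H_1: rank ker ∂_1 − rank ∂_2 = (10 − 4) − 6 = 0, and the invariant factors of ∂_2 are all 1, so H_1 ≅ 0.
  H_2: rank ker ∂_2 − rank ∂_3 = (10 − 6) − 4 = 0, and the invariant factors of ∂_3 are all 1, so H_2 ≅ 0.
  H_3: rank ker ∂_3 − rank ∂_4 = (5 − 4) − 0 = 1, and there is no ∂_4, so H_3 ≅ Z.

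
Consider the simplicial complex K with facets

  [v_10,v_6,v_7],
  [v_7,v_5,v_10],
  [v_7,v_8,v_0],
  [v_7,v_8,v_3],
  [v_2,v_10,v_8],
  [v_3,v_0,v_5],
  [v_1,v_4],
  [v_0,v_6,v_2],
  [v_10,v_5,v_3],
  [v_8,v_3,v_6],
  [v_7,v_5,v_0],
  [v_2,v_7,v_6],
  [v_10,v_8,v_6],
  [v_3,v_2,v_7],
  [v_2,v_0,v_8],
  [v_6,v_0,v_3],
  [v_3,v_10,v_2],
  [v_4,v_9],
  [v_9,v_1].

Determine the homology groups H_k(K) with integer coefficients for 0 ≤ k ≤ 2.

H_0 = Z^2,  H_1 = Z^3,  H_2 = Z.

Order the vertices as v_0 < v_1 < v_2 < v_3 < v_4 < v_5 < v_6 < v_7 < v_8 < v_9 < v_10. Listing each simplex with vertices in this order, K has dimension 2 with simplices:

  0-simplices (11): [v_0], [v_1], [v_2], [v_3], [v_4], [v_5], [v_6], [v_7], [v_8], [v_9], [v_10]
  1-simplices (27): (27 of them)
  2-simplices (16): (16 of them)

so the chain groups are C_0 ≅ Z^11, C_1 ≅ Z^27, C_2 ≅ Z^16.

Boundary ∂_1: C_1 → C_0 sends each edge [p,q] (with p < q) to q − p. For instance
  ∂[v_0,v_8] = [v_8] − [v_0].
As a 11×27 matrix over Z this has rank 9, with invariant factors (1,1,1,1,1,1,1,1,1).

The boundary map ∂_2: C_2 → C_1 sends each 2-simplex [p,q,r] to [q,r] − [p,r] + [p,q]. For instance
  ∂[v_6,v_8,v_10] = [v_8,v_10] − [v_6,v_10] + [v_6,v_8],
  ∂[v_6,v_7,v_10] = [v_7,v_10] − [v_6,v_10] + [v_6,v_7].
As a 27×16 matrix over Z this has rank 15, with invariant factors (1,1,1,1,1,1,1,1,1,1,1,1,1,1,1).

From H_k ≅ ker(∂_k) / im(∂_{k+1}) we obtain:

  H_0: rank C_0 − rank ∂_1 = 11 − 9 = 2, and the invariant factors of ∂_1 are all 1, so H_0 ≅ Z^2.
  H_1: rank ker ∂_1 − rank ∂_2 = (27 − 9) − 15 = 3, and the invariant factors of ∂_2 are all 1, so H_1 ≅ Z^3.
  H_2: rank ker ∂_2 − rank ∂_3 = (16 − 15) − 0 = 1, and there is no ∂_3, so H_2 ≅ Z.

As a check, the Euler characteristic is 11 − 27 + 16 = 0, which agrees with 2 − 3 + 1 = 0.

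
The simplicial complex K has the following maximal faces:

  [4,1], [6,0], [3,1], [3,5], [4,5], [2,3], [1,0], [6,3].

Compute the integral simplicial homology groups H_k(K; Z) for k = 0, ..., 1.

Take the total order 0 < 1 < 2 < 3 < 4 < 5 < 6 on the vertex set. Then K (dimension 1) consists of the simplices:

  0-simplices (7): [0], [1], [2], [3], [4], [5], [6]
  1-simplices (8): [0,1], [0,6], [1,3], [1,4], [2,3], [3,5], [3,6], [4,5]

so the chain groups are C_0 ≅ Z^7, C_1 ≅ Z^8.

The boundary map ∂_1: C_1 → C_0 sends each edge [p,q] (with p < q) to q − p. For instance
  ∂[1,3] = [3] − [1].
This gives a 7×8 integer matrix of rank 6; reducing to Smith normal form yields diagonal entries (1,1,1,1,1,1).

From H_k ≅ ker(∂_k) / im(∂_{k+1}) we obtain:

  H_0: rank C_0 − rank ∂_1 = 7 − 6 = 1, and the invariant factors of ∂_1 are all 1, so H_0 ≅ Z.
  H_1: rank ker ∂_1 − rank ∂_2 = (8 − 6) − 0 = 2, and there is no ∂_2, so H_1 ≅ Z^2.

As a check, the Euler characteristic is 7 − 8 = -1, which agrees with 1 − 2 = -1.

H_0 ≅ Z,  H_1 ≅ Z^2.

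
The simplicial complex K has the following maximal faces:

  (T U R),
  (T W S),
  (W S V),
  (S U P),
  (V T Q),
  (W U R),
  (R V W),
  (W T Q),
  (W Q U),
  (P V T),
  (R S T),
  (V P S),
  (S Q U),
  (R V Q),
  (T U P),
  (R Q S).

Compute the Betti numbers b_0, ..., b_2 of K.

Order the vertices as P < Q < R < S < T < U < V < W. Listing each simplex with vertices in this order, K has dimension 2 with simplices:

  0-simplices (8): P, Q, R, S, T, U, V, W
  1-simplices (24): PS, PT, PU, PV, QR, QS, QT, QU, QV, QW, RS, RT, RU, RV, RW, ST, SU, SV, SW, TU, TV, TW, UW, VW
  2-simplices (16): PSU, PSV, PTU, PTV, QRS, QRV, QSU, QTV, QTW, QUW, RST, RTU, RUW, RVW, STW, SVW

giving chain groups C_0 ≅ Z^8, C_1 ≅ Z^24, C_2 ≅ Z^16.

The boundary map ∂_1: C_1 → C_0 sends each edge [p,q] (with p < q) to q − p. For instance
  ∂RS = S − R.
The 8×24 boundary matrix has rank 7 and Smith normal form diag(1,1,1,1,1,1,1).

∂_2: C_2 → C_1 sends each 2-simplex [p,q,r] to [q,r] − [p,r] + [p,q]. For instance
  ∂RTU = TU − RU + RT,
  ∂QUW = UW − QW + QU.
As a 24×16 matrix over Z this has rank 15, with invariant factors (1,1,1,1,1,1,1,1,1,1,1,1,1,1,1).

Reading off H_k = ker ∂_k / im ∂_{k+1}:

  H_0: rank C_0 − rank ∂_1 = 8 − 7 = 1, and the invariant factors of ∂_1 are all 1, so H_0 = Z.
  H_1: rank ker ∂_1 − rank ∂_2 = (24 − 7) − 15 = 2, and the invariant factors of ∂_2 are all 1, so H_1 = Z^2.
  H_2: rank ker ∂_2 − rank ∂_3 = (16 − 15) − 0 = 1, and there is no ∂_3, so H_2 = Z.

Hence the Betti numbers are b_0 = 1, b_1 = 2, b_2 = 1.

b_0 = 1, b_1 = 2, b_2 = 1.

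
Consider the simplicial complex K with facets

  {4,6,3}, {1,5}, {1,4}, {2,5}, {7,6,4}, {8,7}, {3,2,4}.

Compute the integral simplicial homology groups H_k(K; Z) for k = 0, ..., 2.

H_0 = Z,  H_1 = Z,  H_2 = 0.

Fix the vertex order 1 < 2 < 3 < 4 < 5 < 6 < 7 < 8 and write every simplex with vertices in increasing order. Then dim K = 2 and the simplices of K are:

  0-simplices (8): [1], [2], [3], [4], [5], [6], [7], [8]
  1-simplices (11): [1,4], [1,5], [2,3], [2,4], [2,5], [3,4], [3,6], [4,6], [4,7], [6,7], [7,8]
  2-simplices (3): [2,3,4], [3,4,6], [4,6,7]

giving chain groups C_0 ≅ Z^8, C_1 ≅ Z^11, C_2 ≅ Z^3.

The boundary map ∂_1: C_1 → C_0 maps an edge to its endpoints' difference, ∂[p,q] = q − p.
The 8×11 boundary matrix has rank 7 and Smith normal form diag(1,1,1,1,1,1,1).

Boundary ∂_2: C_2 → C_1 acts by ∂[p,q,r] = [q,r] − [p,r] + [p,q]. For instance
  ∂[3,4,6] = [4,6] − [3,6] + [3,4],
  ∂[4,6,7] = [6,7] − [4,7] + [4,6].
The resulting 11×3 matrix has rank 3, and its Smith normal form has invariant factors (1,1,1).

Computing H_k = (kernel of ∂_k) / (image of ∂_{k+1}):

  H_0: rank C_0 − rank ∂_1 = 8 − 7 = 1, and the invariant factors of ∂_1 are all 1, so H_0 = Z.
  H_1: rank ker ∂_1 − rank ∂_2 = (11 − 7) − 3 = 1, and the invariant factors of ∂_2 are all 1, so H_1 = Z.
  H_2: rank ker ∂_2 − rank ∂_3 = (3 − 3) − 0 = 0, and there is no ∂_3, so H_2 = 0.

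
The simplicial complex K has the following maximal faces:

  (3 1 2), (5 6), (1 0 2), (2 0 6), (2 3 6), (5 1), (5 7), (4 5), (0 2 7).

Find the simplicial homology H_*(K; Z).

H_0 ≅ Z,  H_1 ≅ Z^2,  H_2 = 0.

Take the total order 0 < 1 < 2 < 3 < 4 < 5 < 6 < 7 on the vertex set. Then K (dimension 2) consists of the simplices:

  0-simplices (8): [0], [1], [2], [3], [4], [5], [6], [7]
  1-simplices (14): [0,1], [0,2], [0,6], [0,7], [1,2], [1,3], [1,5], [2,3], [2,6], [2,7], [3,6], [4,5], [5,6], [5,7]
  2-simplices (5): [0,1,2], [0,2,6], [0,2,7], [1,2,3], [2,3,6]

Hence C_0 ≅ Z^8, C_1 ≅ Z^14, C_2 ≅ Z^5.

∂_1: C_1 → C_0 is given by ∂[p,q] = [q] − [p]. For instance
  ∂[5,6] = [6] − [5].
As a 8×14 matrix over Z this has rank 7, with invariant factors (1,1,1,1,1,1,1).

The boundary map ∂_2: C_2 → C_1 maps a triangle to the signed sum of its edges. For instance
  ∂[0,2,6] = [2,6] − [0,6] + [0,2],
  ∂[1,2,3] = [2,3] − [1,3] + [1,2].
The resulting 14×5 matrix has rank 5, and its Smith normal form has invariant factors (1,1,1,1,1).

From H_k ≅ ker(∂_k) / im(∂_{k+1}) we obtain:

  H_0: rank C_0 − rank ∂_1 = 8 − 7 = 1, and the invariant factors of ∂_1 are all 1, so H_0 ≅ Z.
  H_1: rank ker ∂_1 − rank ∂_2 = (14 − 7) − 5 = 2, and the invariant factors of ∂_2 are all 1, so H_1 ≅ Z^2.
  H_2: rank ker ∂_2 − rank ∂_3 = (5 − 5) − 0 = 0, and there is no ∂_3, so H_2 ≅ 0.

As a check, the Euler characteristic is 8 − 14 + 5 = -1, which agrees with 1 − 2 + 0 = -1.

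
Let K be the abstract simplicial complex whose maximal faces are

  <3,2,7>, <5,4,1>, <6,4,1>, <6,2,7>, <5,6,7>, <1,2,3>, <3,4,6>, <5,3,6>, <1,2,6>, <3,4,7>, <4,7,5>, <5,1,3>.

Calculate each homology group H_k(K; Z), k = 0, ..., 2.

Fix the vertex order 1 < 2 < 3 < 4 < 5 < 6 < 7 and write every simplex with vertices in increasing order. Then dim K = 2 and the simplices of K are:

  0-simplices (7): [1], [2], [3], [4], [5], [6], [7]
  1-simplices (18): [1,2], [1,3], [1,4], [1,5], [1,6], [2,3], [2,6], [2,7], [3,4], [3,5], [3,6], [3,7], [4,5], [4,6], [4,7], [5,6], [5,7], [6,7]
  2-simplices (12): [1,2,3], [1,2,6], [1,3,5], [1,4,5], [1,4,6], [2,3,7], [2,6,7], [3,4,6], [3,4,7], [3,5,6], [4,5,7], [5,6,7]

so the chain groups are C_0 ≅ Z^7, C_1 ≅ Z^18, C_2 ≅ Z^12.

The boundary map ∂_1: C_1 → C_0 is given by ∂[p,q] = [q] − [p].
As a 7×18 matrix over Z this has rank 6, with invariant factors (1,1,1,1,1,1).

Boundary ∂_2: C_2 → C_1 maps a triangle to the signed sum of its edges. For instance
  ∂[4,5,7] = [5,7] − [4,7] + [4,5],
  ∂[3,4,6] = [4,6] − [3,6] + [3,4].
The resulting 18×12 matrix has rank 12, and its Smith normal form has invariant factors (1,1,1,1,1,1,1,1,1,1,1,2).

Reading off H_k = ker ∂_k / im ∂_{k+1}:

  H_0: rank C_0 − rank ∂_1 = 7 − 6 = 1, and the invariant factors of ∂_1 are all 1, so H_0 ≅ Z.
  H_1: rank ker ∂_1 − rank ∂_2 = (18 − 6) − 12 = 0, and ∂_2 has invariant factor 2 > 1, so H_1 ≅ Z/2.
  H_2: rank ker ∂_2 − rank ∂_3 = (12 − 12) − 0 = 0, and there is no ∂_3, so H_2 ≅ 0.

As a check, the Euler characteristic is 7 − 18 + 12 = 1, which agrees with 1 − 0 + 0 = 1.
(K is a triangulation of the real projective plane RP^2.)

H_0 ≅ Z,  H_1 ≅ Z/2,  H_2 = 0.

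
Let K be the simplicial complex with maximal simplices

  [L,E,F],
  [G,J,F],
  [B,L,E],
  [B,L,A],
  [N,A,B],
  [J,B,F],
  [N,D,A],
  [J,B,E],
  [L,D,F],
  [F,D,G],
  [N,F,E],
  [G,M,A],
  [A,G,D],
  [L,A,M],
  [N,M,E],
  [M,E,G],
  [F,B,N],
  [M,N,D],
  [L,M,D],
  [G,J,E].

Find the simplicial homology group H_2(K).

H_2 = 0.

Take the total order A < B < D < E < F < G < J < L < M < N on the vertex set. Then K (dimension 2) consists of the simplices:

  0-simplices (10): A, B, D, E, F, G, J, L, M, N
  1-simplices (30): AB, AD, AG, AL, AM, AN, BE, BF, BJ, BL, BN, DF, DG, DL, DM, DN, EF, EG, EJ, EL, EM, EN, FG, FJ, FL, FN, GJ, GM, LM, MN
  2-simplices (20): ABL, ABN, ADG, ADN, AGM, ALM, BEJ, BEL, BFJ, BFN, DFG, DFL, DLM, DMN, EFL, EFN, EGJ, EGM, EMN, FGJ

so the chain groups are C_0 ≅ Z^10, C_1 ≅ Z^30, C_2 ≅ Z^20.

∂_1: C_1 → C_0 sends each edge [p,q] (with p < q) to q − p.
The 10×30 boundary matrix has rank 9 and Smith normal form diag(1,1,1,1,1,1,1,1,1).

The boundary map ∂_2: C_2 → C_1 maps a triangle to the signed sum of its edges. For instance
  ∂EFL = FL − EL + EF,
  ∂ALM = LM − AM + AL.
The 30×20 boundary matrix has rank 20 and Smith normal form diag(1,1,1,1,1,1,1,1,1,1,1,1,1,1,1,1,1,1,1,2).

From H_k ≅ ker(∂_k) / im(∂_{k+1}) we obtain:

  H_2: rank ker ∂_2 − rank ∂_3 = (20 − 20) − 0 = 0, and there is no ∂_3, so H_2 ≅ 0.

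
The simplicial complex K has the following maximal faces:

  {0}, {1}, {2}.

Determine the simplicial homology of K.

Fix the vertex order 0 < 1 < 2 and write every simplex with vertices in increasing order. Then dim K = 0 and the simplices of K are:

  0-simplices (3): [0], [1], [2]

giving chain groups C_0 ≅ Z^3.

Reading off H_k = ker ∂_k / im ∂_{k+1}:

  H_0: rank C_0 − rank ∂_1 = 3 − 0 = 3, and there is no ∂_1, so H_0 = Z^3.

H_0 ≅ Z^3.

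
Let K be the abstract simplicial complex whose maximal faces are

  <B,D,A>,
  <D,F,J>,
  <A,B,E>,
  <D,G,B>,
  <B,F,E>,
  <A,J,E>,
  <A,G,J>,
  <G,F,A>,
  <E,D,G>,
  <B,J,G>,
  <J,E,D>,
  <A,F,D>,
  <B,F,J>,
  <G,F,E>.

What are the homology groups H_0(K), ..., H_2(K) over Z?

H_0 ≅ Z,  H_1 ≅ Z^2,  H_2 ≅ Z.

Order the vertices as A < B < D < E < F < G < J. Listing each simplex with vertices in this order, K has dimension 2 with simplices:

  0-simplices (7): A, B, D, E, F, G, J
  1-simplices (21): AB, AD, AE, AF, AG, AJ, BD, BE, BF, BG, BJ, DE, DF, DG, DJ, EF, EG, EJ, FG, FJ, GJ
  2-simplices (14): ABD, ABE, ADF, AEJ, AFG, AGJ, BDG, BEF, BFJ, BGJ, DEG, DEJ, DFJ, EFG

Hence C_0 ≅ Z^7, C_1 ≅ Z^21, C_2 ≅ Z^14.

Boundary ∂_1: C_1 → C_0 maps an edge to its endpoints' difference, ∂[p,q] = q − p.
This gives a 7×21 integer matrix of rank 6; reducing to Smith normal form yields diagonal entries (1,1,1,1,1,1).

Boundary ∂_2: C_2 → C_1 acts by ∂[p,q,r] = [q,r] − [p,r] + [p,q]. For instance
  ∂BGJ = GJ − BJ + BG,
  ∂BEF = EF − BF + BE.
The 21×14 boundary matrix has rank 13 and Smith normal form diag(1,1,1,1,1,1,1,1,1,1,1,1,1).

From H_k ≅ ker(∂_k) / im(∂_{k+1}) we obtain:

  H_0: rank C_0 − rank ∂_1 = 7 − 6 = 1, and the invariant factors of ∂_1 are all 1, so H_0 = Z.
  H_1: rank ker ∂_1 − rank ∂_2 = (21 − 6) − 13 = 2, and the invariant factors of ∂_2 are all 1, so H_1 = Z^2.
  H_2: rank ker ∂_2 − rank ∂_3 = (14 − 13) − 0 = 1, and there is no ∂_3, so H_2 = Z.

(K is a triangulation of the torus T^2.)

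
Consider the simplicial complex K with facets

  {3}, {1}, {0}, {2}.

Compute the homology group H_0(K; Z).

H_0 = Z^4.

K has 4 vertices.
rank ∂_0 = 0, rank ∂_1 = 0 ⇒ b_0 = 4 − 0 − 0 = 4. So H_0 ≅ Z^4.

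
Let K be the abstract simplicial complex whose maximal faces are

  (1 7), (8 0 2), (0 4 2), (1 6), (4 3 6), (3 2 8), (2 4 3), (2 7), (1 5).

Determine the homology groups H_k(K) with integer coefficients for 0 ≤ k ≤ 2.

H_0 ≅ Z,  H_1 ≅ Z,  H_2 = 0.

Take the total order 0 < 1 < 2 < 3 < 4 < 5 < 6 < 7 < 8 on the vertex set. Then K (dimension 2) consists of the simplices:

  0-simplices (9): [0], [1], [2], [3], [4], [5], [6], [7], [8]
  1-simplices (14): [0,2], [0,4], [0,8], [1,5], [1,6], [1,7], [2,3], [2,4], [2,7], [2,8], [3,4], [3,6], [3,8], [4,6]
  2-simplices (5): [0,2,4], [0,2,8], [2,3,4], [2,3,8], [3,4,6]

Hence C_0 ≅ Z^9, C_1 ≅ Z^14, C_2 ≅ Z^5.

The boundary map ∂_1: C_1 → C_0 sends each edge [p,q] (with p < q) to q − p.
The 9×14 boundary matrix has rank 8 and Smith normal form diag(1,1,1,1,1,1,1,1).

The boundary map ∂_2: C_2 → C_1 maps a triangle to the signed sum of its edges. For instance
  ∂[0,2,8] = [2,8] − [0,8] + [0,2],
  ∂[2,3,8] = [3,8] − [2,8] + [2,3].
The resulting 14×5 matrix has rank 5, and its Smith normal form has invariant factors (1,1,1,1,1).

From H_k ≅ ker(∂_k) / im(∂_{k+1}) we obtain:

  H_0: rank C_0 − rank ∂_1 = 9 − 8 = 1, and the invariant factors of ∂_1 are all 1, so H_0 = Z.
  H_1: rank ker ∂_1 − rank ∂_2 = (14 − 8) − 5 = 1, and the invariant factors of ∂_2 are all 1, so H_1 = Z.
  H_2: rank ker ∂_2 − rank ∂_3 = (5 − 5) − 0 = 0, and there is no ∂_3, so H_2 = 0.

As a check, the Euler characteristic is 9 − 14 + 5 = 0, which agrees with 1 − 1 + 0 = 0.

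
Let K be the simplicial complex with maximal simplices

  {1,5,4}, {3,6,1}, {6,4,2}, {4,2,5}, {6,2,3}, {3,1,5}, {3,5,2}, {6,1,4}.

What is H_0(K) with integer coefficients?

H_0 ≅ Z.

Take the total order 1 < 2 < 3 < 4 < 5 < 6 on the vertex set. Then K (dimension 2) consists of the simplices:

  0-simplices (6): [1], [2], [3], [4], [5], [6]
  1-simplices (12): [1,3], [1,4], [1,5], [1,6], [2,3], [2,4], [2,5], [2,6], [3,5], [3,6], [4,5], [4,6]
  2-simplices (8): [1,3,5], [1,3,6], [1,4,5], [1,4,6], [2,3,5], [2,3,6], [2,4,5], [2,4,6]

so the chain groups are C_0 ≅ Z^6, C_1 ≅ Z^12, C_2 ≅ Z^8.

The boundary map ∂_1: C_1 → C_0 sends each edge [p,q] (with p < q) to q − p. For instance
  ∂[1,4] = [4] − [1].
As a 6×12 matrix over Z this has rank 5, with invariant factors (1,1,1,1,1).

The boundary map ∂_2: C_2 → C_1 acts by ∂[p,q,r] = [q,r] − [p,r] + [p,q]. For instance
  ∂[2,4,6] = [4,6] − [2,6] + [2,4],
  ∂[1,3,6] = [3,6] − [1,6] + [1,3].
This gives a 12×8 integer matrix of rank 7; reducing to Smith normal form yields diagonal entries (1,1,1,1,1,1,1).

Reading off H_k = ker ∂_k / im ∂_{k+1}:

  H_0: rank C_0 − rank ∂_1 = 6 − 5 = 1, and the invariant factors of ∂_1 are all 1, so H_0 ≅ Z.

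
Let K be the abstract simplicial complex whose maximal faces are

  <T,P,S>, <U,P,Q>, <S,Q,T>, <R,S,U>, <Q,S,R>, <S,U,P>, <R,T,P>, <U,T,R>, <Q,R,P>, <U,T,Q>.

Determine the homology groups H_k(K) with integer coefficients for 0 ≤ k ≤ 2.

H_0 = Z,  H_1 = Z/2,  H_2 = 0.

We work with the vertex ordering P < Q < R < S < T < U. The simplices of K, each written with vertices in increasing order, are:

  0-simplices (6): P, Q, R, S, T, U
  1-simplices (15): PQ, PR, PS, PT, PU, QR, QS, QT, QU, RS, RT, RU, ST, SU, TU
  2-simplices (10): PQR, PQU, PRT, PST, PSU, QRS, QST, QTU, RSU, RTU

giving chain groups C_0 ≅ Z^6, C_1 ≅ Z^15, C_2 ≅ Z^10.

Boundary ∂_1: C_1 → C_0 maps an edge to its endpoints' difference, ∂[p,q] = q − p.
As a 6×15 matrix over Z this has rank 5, with invariant factors (1,1,1,1,1).

∂_2: C_2 → C_1 acts by ∂[p,q,r] = [q,r] − [p,r] + [p,q]. For instance
  ∂RSU = SU − RU + RS,
  ∂PQU = QU − PU + PQ.
The resulting 15×10 matrix has rank 10, and its Smith normal form has invariant factors (1,1,1,1,1,1,1,1,1,2).

From H_k ≅ ker(∂_k) / im(∂_{k+1}) we obtain:

  H_0: rank C_0 − rank ∂_1 = 6 − 5 = 1, and the invariant factors of ∂_1 are all 1, so H_0 = Z.
  H_1: rank ker ∂_1 − rank ∂_2 = (15 − 5) − 10 = 0, and ∂_2 has invariant factor 2 > 1, so H_1 = Z/2.
  H_2: rank ker ∂_2 − rank ∂_3 = (10 − 10) − 0 = 0, and there is no ∂_3, so H_2 = 0.

As a check, the Euler characteristic is 6 − 15 + 10 = 1, which agrees with 1 − 0 + 0 = 1.
(K is a triangulation of the real projective plane RP^2.)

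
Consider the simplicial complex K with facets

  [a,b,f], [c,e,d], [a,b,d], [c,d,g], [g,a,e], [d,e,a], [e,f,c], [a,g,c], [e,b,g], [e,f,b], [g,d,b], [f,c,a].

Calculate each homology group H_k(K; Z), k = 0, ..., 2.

Order the vertices as a < b < c < d < e < f < g. Listing each simplex with vertices in this order, K has dimension 2 with simplices:

  0-simplices (7): a, b, c, d, e, f, g
  1-simplices (18): ab, ac, ad, ae, af, ag, bd, be, bf, bg, cd, ce, cf, cg, de, dg, ef, eg
  2-simplices (12): abd, abf, acf, acg, ade, aeg, bdg, bef, beg, cde, cdg, cef

Hence C_0 ≅ Z^7, C_1 ≅ Z^18, C_2 ≅ Z^12.

Boundary ∂_1: C_1 → C_0 sends each edge [p,q] (with p < q) to q − p. For instance
  ∂bd = d − b.
The 7×18 boundary matrix has rank 6 and Smith normal form diag(1,1,1,1,1,1).

∂_2: C_2 → C_1 maps a triangle to the signed sum of its edges. For instance
  ∂bdg = dg − bg + bd,
  ∂cef = ef − cf + ce.
As a 18×12 matrix over Z this has rank 12, with invariant factors (1,1,1,1,1,1,1,1,1,1,1,2).

Reading off H_k = ker ∂_k / im ∂_{k+1}:

  H_0: rank C_0 − rank ∂_1 = 7 − 6 = 1, and the invariant factors of ∂_1 are all 1, so H_0 ≅ Z.
  H_1: rank ker ∂_1 − rank ∂_2 = (18 − 6) − 12 = 0, and ∂_2 has invariant factor 2 > 1, so H_1 ≅ Z/2.
  H_2: rank ker ∂_2 − rank ∂_3 = (12 − 12) − 0 = 0, and there is no ∂_3, so H_2 ≅ 0.

As a check, the Euler characteristic is 7 − 18 + 12 = 1, which agrees with 1 − 0 + 0 = 1.
(K is a triangulation of the real projective plane RP^2.)

H_0 ≅ Z,  H_1 ≅ Z/2,  H_2 = 0.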